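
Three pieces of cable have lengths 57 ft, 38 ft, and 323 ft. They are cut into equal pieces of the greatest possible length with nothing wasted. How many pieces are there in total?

Piece length = gcd(57, 38, 323).
57 = 3 × 19
38 = 2 × 19
323 = 17 × 19
gcd(57, 38, 323) = 19.
Total pieces = 57/19 + 38/19 + 323/19 = 3 + 2 + 17 = 22.

22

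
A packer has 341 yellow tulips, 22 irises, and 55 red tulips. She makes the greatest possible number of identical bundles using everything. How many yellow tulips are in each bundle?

31

Number of bundles = gcd(341, 22, 55).
341 = 11 × 31
22 = 2 × 11
55 = 5 × 11
gcd(341, 22, 55) = 11.
yellow tulips per bundle = 341 / 11 = 31.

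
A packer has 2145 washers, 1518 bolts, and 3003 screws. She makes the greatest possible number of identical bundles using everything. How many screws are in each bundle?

Number of bundles = gcd(2145, 1518, 3003).
2145 = 3 × 5 × 11 × 13
1518 = 2 × 3 × 11 × 23
3003 = 3 × 7 × 11 × 13
gcd(2145, 1518, 3003) = 3 × 11 = 33.
screws per bundle = 3003 / 33 = 91.

91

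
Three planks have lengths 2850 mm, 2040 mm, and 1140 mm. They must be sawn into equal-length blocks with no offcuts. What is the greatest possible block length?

The block length must divide every plank, so the greatest is gcd(2850, 2040, 1140).
2850 = 2 × 3 × 5^2 × 19
2040 = 2^3 × 3 × 5 × 17
1140 = 2^2 × 3 × 5 × 19
gcd(2850, 2040, 1140) = 2 × 3 × 5 = 30.

30 mm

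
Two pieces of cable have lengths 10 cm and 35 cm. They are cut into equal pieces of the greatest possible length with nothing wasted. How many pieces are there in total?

9

Piece length = gcd(10, 35).
10 = 2 × 5
35 = 5 × 7
gcd(10, 35) = 5.
Total pieces = 10/5 + 35/5 = 2 + 7 = 9.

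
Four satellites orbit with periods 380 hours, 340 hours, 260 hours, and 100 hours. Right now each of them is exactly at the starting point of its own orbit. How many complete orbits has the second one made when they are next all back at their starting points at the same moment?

1235 orbits

All finish a whole number of cycles simultaneously at t = LCM of the periods.
380 = 2^2 × 5 × 19
340 = 2^2 × 5 × 17
260 = 2^2 × 5 × 13
100 = 2^2 × 5^2
LCM(380, 340, 260, 100) = 2^2 × 5^2 × 13 × 17 × 19 = 419900.
Orbits for period 340: 419900 / 340 = 1235.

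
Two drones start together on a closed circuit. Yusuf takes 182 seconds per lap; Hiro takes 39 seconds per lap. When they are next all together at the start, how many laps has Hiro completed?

They are all back at their starting positions together after one LCM of the periods.
182 = 2 × 7 × 13
39 = 3 × 13
LCM(182, 39) = 2 × 3 × 7 × 13 = 546.
Laps for period 39: 546 / 39 = 14.

14 laps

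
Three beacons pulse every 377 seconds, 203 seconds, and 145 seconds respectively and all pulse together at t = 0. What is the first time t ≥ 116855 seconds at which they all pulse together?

Joint pulses occur at multiples of LCM(377, 203, 145).
377 = 13 × 29
203 = 7 × 29
145 = 5 × 29
LCM(377, 203, 145) = 5 × 7 × 13 × 29 = 13195.
Smallest multiple of 13195 that is ≥ 116855: ⌈116855/13195⌉ × 13195 = 9 × 13195 = 118755.

118755 seconds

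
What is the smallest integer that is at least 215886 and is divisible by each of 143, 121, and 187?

240669

The integer must be a common multiple of 143, 121, and 187, so a multiple of their LCM.
143 = 11 × 13
121 = 11^2
187 = 11 × 17
LCM(143, 121, 187) = 11^2 × 13 × 17 = 26741.
Smallest multiple of 26741 that is ≥ 215886: ⌈215886/26741⌉ × 26741 = 9 × 26741 = 240669.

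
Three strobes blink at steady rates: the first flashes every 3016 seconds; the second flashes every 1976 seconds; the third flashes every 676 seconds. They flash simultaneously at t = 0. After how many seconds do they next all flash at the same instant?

They coincide at every common multiple of the periods; the first is the LCM.
3016 = 2^3 × 13 × 29
1976 = 2^3 × 13 × 19
676 = 2^2 × 13^2
LCM(3016, 1976, 676) = 2^3 × 13^2 × 19 × 29 = 744952.

744952 seconds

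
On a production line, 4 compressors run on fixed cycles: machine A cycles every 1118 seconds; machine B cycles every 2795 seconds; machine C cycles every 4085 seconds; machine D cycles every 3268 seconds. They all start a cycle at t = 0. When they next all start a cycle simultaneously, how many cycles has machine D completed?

The first common completion time is the LCM of the periods.
1118 = 2 × 13 × 43
2795 = 5 × 13 × 43
4085 = 5 × 19 × 43
3268 = 2^2 × 19 × 43
LCM(1118, 2795, 4085, 3268) = 2^2 × 5 × 13 × 19 × 43 = 212420.
Cycles for period 3268: 212420 / 3268 = 65.

65 cycles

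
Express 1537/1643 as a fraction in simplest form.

1537 = 29 × 53
1643 = 31 × 53
gcd(1537, 1643) = 53.
Divide numerator and denominator by 53: 1537/1643 = 29/31.

29/31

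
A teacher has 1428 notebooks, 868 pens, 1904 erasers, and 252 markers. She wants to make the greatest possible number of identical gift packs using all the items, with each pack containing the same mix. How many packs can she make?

The pack count must divide each quantity, so the greatest is gcd(1428, 868, 1904, 252).
1428 = 2^2 × 3 × 7 × 17
868 = 2^2 × 7 × 31
1904 = 2^4 × 7 × 17
252 = 2^2 × 3^2 × 7
gcd(1428, 868, 1904, 252) = 2^2 × 7 = 28.

28 packs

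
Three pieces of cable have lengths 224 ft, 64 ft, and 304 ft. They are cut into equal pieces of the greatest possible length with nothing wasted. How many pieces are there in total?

37

Piece length = gcd(224, 64, 304).
224 = 2^5 × 7
64 = 2^6
304 = 2^4 × 19
gcd(224, 64, 304) = 2^4 = 16.
Total pieces = 224/16 + 64/16 + 304/16 = 14 + 4 + 19 = 37.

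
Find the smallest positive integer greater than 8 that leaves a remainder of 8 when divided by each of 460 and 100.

N − 8 must be a common multiple of 460 and 100.
460 = 2^2 × 5 × 23
100 = 2^2 × 5^2
LCM(460, 100) = 2^2 × 5^2 × 23 = 2300.
Smallest N > 8 is LCM + 8 = 2300 + 8 = 2308.

2308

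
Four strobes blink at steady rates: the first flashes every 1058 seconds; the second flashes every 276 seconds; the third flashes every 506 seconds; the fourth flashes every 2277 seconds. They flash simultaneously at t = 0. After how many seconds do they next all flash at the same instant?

We need the least common multiple of the intervals.
1058 = 2 × 23^2
276 = 2^2 × 3 × 23
506 = 2 × 11 × 23
2277 = 3^2 × 11 × 23
LCM(1058, 276, 506, 2277) = 2^2 × 3^2 × 11 × 23^2 = 209484.

209484 seconds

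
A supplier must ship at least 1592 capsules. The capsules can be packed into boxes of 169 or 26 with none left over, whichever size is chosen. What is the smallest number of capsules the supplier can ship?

The number of capsules must be a common multiple of 169 and 26, so a multiple of their LCM.
169 = 13^2
26 = 2 × 13
LCM(169, 26) = 2 × 13^2 = 338.
Smallest multiple of 338 that is ≥ 1592: ⌈1592/338⌉ × 338 = 5 × 338 = 1690.

1690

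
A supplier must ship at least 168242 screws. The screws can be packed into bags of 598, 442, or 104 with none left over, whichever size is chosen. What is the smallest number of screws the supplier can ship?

The number of screws must be a common multiple of 598, 442, and 104, so a multiple of their LCM.
598 = 2 × 13 × 23
442 = 2 × 13 × 17
104 = 2^3 × 13
LCM(598, 442, 104) = 2^3 × 13 × 17 × 23 = 40664.
Smallest multiple of 40664 that is ≥ 168242: ⌈168242/40664⌉ × 40664 = 5 × 40664 = 203320.

203320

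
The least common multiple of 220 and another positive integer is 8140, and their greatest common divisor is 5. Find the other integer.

gcd × lcm = product of the two integers, so the other integer is (5 × 8140) / 220 = 185.

185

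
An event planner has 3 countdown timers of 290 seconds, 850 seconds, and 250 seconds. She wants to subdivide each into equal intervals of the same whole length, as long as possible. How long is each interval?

The interval must divide each timer length; the longest such is the gcd.
290 = 2 × 5 × 29
850 = 2 × 5^2 × 17
250 = 2 × 5^3
gcd(290, 850, 250) = 2 × 5 = 10.

10 seconds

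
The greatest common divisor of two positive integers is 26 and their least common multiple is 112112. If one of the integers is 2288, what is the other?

For two integers, gcd × lcm = product, so the other is (26 × 112112) / 2288 = 2914912 / 2288 = 1274.

1274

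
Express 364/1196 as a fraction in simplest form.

364 = 2^2 × 7 × 13
1196 = 2^2 × 13 × 23
gcd(364, 1196) = 2^2 × 13 = 52.
Divide numerator and denominator by 52: 364/1196 = 7/23.

7/23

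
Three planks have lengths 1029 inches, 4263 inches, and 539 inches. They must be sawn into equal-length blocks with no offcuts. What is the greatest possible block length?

The block length must divide every plank, so the greatest is gcd(1029, 4263, 539).
1029 = 3 × 7^3
4263 = 3 × 7^2 × 29
539 = 7^2 × 11
gcd(1029, 4263, 539) = 7^2 = 49.

49 inches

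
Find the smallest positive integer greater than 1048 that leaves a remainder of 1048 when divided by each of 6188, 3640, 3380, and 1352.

N − 1048 must be a common multiple of 6188, 3640, 3380, and 1352.
6188 = 2^2 × 7 × 13 × 17
3640 = 2^3 × 5 × 7 × 13
3380 = 2^2 × 5 × 13^2
1352 = 2^3 × 13^2
LCM(6188, 3640, 3380, 1352) = 2^3 × 5 × 7 × 13^2 × 17 = 804440.
Smallest N > 1048 is LCM + 1048 = 804440 + 1048 = 805488.

805488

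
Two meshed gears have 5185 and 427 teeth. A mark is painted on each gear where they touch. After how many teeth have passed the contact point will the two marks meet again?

36295 teeth

We need the least common multiple of the intervals.
5185 = 5 × 17 × 61
427 = 7 × 61
LCM(5185, 427) = 5 × 7 × 17 × 61 = 36295.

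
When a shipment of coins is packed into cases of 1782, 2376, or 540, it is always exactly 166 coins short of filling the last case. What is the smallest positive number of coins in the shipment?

Being 166 short of a full case of size k means N ≡ −166 (mod k), i.e. N + 166 is a multiple of each size.
1782 = 2 × 3^4 × 11
2376 = 2^3 × 3^3 × 11
540 = 2^2 × 3^3 × 5
LCM(1782, 2376, 540) = 2^3 × 3^4 × 5 × 11 = 35640.
Smallest positive N is 35640 − 166 = 35474.

35474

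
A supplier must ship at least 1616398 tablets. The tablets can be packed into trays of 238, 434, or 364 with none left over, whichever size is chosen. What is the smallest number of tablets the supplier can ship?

The number of tablets must be a common multiple of 238, 434, and 364, so a multiple of their LCM.
238 = 2 × 7 × 17
434 = 2 × 7 × 31
364 = 2^2 × 7 × 13
LCM(238, 434, 364) = 2^2 × 7 × 13 × 17 × 31 = 191828.
Smallest multiple of 191828 that is ≥ 1616398: ⌈1616398/191828⌉ × 191828 = 9 × 191828 = 1726452.

1726452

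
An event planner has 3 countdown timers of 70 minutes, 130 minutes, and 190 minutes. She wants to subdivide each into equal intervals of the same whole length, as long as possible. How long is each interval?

10 minutes

The interval must divide each timer length; the longest such is the gcd.
70 = 2 × 5 × 7
130 = 2 × 5 × 13
190 = 2 × 5 × 19
gcd(70, 130, 190) = 2 × 5 = 10.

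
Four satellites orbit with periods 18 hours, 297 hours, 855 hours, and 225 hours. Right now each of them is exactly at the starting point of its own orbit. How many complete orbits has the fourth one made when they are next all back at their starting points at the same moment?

1254 orbits

The first common completion time is the LCM of the periods.
18 = 2 × 3^2
297 = 3^3 × 11
855 = 3^2 × 5 × 19
225 = 3^2 × 5^2
LCM(18, 297, 855, 225) = 2 × 3^3 × 5^2 × 11 × 19 = 282150.
Orbits for period 225: 282150 / 225 = 1254.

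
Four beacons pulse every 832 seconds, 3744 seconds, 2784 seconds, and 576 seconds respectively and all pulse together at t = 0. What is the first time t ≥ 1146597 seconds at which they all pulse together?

1302912 seconds

Joint pulses occur at multiples of LCM(832, 3744, 2784, 576).
832 = 2^6 × 13
3744 = 2^5 × 3^2 × 13
2784 = 2^5 × 3 × 29
576 = 2^6 × 3^2
LCM(832, 3744, 2784, 576) = 2^6 × 3^2 × 13 × 29 = 217152.
Smallest multiple of 217152 that is ≥ 1146597: ⌈1146597/217152⌉ × 217152 = 6 × 217152 = 1302912.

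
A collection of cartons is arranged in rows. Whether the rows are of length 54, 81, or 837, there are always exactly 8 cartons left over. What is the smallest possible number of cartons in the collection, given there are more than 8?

5030

N − 8 must be a common multiple of 54, 81, and 837.
54 = 2 × 3^3
81 = 3^4
837 = 3^3 × 31
LCM(54, 81, 837) = 2 × 3^4 × 31 = 5022.
Smallest N > 8 is LCM + 8 = 5022 + 8 = 5030.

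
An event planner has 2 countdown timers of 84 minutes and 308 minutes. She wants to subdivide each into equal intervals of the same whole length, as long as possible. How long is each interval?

28 minutes

The interval must divide each timer length; the longest such is the gcd.
84 = 2^2 × 3 × 7
308 = 2^2 × 7 × 11
gcd(84, 308) = 2^2 × 7 = 28.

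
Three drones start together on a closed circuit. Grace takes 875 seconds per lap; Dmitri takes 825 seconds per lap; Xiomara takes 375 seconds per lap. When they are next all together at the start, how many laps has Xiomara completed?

All finish a whole number of cycles simultaneously at t = LCM of the periods.
875 = 5^3 × 7
825 = 3 × 5^2 × 11
375 = 3 × 5^3
LCM(875, 825, 375) = 3 × 5^3 × 7 × 11 = 28875.
Laps for period 375: 28875 / 375 = 77.

77 laps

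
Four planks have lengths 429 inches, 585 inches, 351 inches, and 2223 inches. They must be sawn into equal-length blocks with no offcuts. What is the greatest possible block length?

This is the greatest common divisor of 429, 585, 351, and 2223.
429 = 3 × 11 × 13
585 = 3^2 × 5 × 13
351 = 3^3 × 13
2223 = 3^2 × 13 × 19
gcd(429, 585, 351, 2223) = 3 × 13 = 39.

39 inches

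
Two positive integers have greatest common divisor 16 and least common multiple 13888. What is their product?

For any two positive integers, gcd × lcm = product = 16 × 13888 = 222208.

222208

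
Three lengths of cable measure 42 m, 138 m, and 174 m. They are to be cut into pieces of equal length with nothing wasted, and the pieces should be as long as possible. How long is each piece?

6 m

Each piece length must divide every original length, so the longest possible is gcd(42, 138, 174).
42 = 2 × 3 × 7
138 = 2 × 3 × 23
174 = 2 × 3 × 29
gcd(42, 138, 174) = 2 × 3 = 6.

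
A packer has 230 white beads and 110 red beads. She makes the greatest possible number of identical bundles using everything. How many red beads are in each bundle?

Number of bundles = gcd(230, 110).
230 = 2 × 5 × 23
110 = 2 × 5 × 11
gcd(230, 110) = 2 × 5 = 10.
red beads per bundle = 110 / 10 = 11.

11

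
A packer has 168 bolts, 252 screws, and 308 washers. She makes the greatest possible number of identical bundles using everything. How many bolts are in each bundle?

Number of bundles = gcd(168, 252, 308).
168 = 2^3 × 3 × 7
252 = 2^2 × 3^2 × 7
308 = 2^2 × 7 × 11
gcd(168, 252, 308) = 2^2 × 7 = 28.
bolts per bundle = 168 / 28 = 6.

6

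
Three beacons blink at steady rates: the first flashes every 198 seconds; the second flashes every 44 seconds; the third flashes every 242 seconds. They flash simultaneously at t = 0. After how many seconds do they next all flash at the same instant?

4356 seconds

We need the least common multiple of the intervals.
198 = 2 × 3^2 × 11
44 = 2^2 × 11
242 = 2 × 11^2
LCM(198, 44, 242) = 2^2 × 3^2 × 11^2 = 4356.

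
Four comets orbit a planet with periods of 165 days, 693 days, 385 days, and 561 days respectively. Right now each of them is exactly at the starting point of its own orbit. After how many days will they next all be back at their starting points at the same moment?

We need the least common multiple of the intervals.
165 = 3 × 5 × 11
693 = 3^2 × 7 × 11
385 = 5 × 7 × 11
561 = 3 × 11 × 17
LCM(165, 693, 385, 561) = 3^2 × 5 × 7 × 11 × 17 = 58905.

58905 days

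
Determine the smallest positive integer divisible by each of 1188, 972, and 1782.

1188 = 2^2 × 3^3 × 11
972 = 2^2 × 3^5
1782 = 2 × 3^4 × 11
LCM(1188, 972, 1782) = 2^2 × 3^5 × 11 = 10692.

10692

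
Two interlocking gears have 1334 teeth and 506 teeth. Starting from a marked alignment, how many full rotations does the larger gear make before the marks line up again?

11 rotations

All finish a whole number of cycles simultaneously at t = LCM of the periods.
1334 = 2 × 23 × 29
506 = 2 × 11 × 23
LCM(1334, 506) = 2 × 11 × 23 × 29 = 14674.
Rotations for period 1334: 14674 / 1334 = 11.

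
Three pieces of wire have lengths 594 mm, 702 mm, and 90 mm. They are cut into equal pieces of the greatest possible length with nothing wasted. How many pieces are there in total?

Piece length = gcd(594, 702, 90).
594 = 2 × 3^3 × 11
702 = 2 × 3^3 × 13
90 = 2 × 3^2 × 5
gcd(594, 702, 90) = 2 × 3^2 = 18.
Total pieces = 594/18 + 702/18 + 90/18 = 33 + 39 + 5 = 77.

77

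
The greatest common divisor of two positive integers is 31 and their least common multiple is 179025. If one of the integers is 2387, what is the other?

For two integers, gcd × lcm = product, so the other is (31 × 179025) / 2387 = 5549775 / 2387 = 2325.

2325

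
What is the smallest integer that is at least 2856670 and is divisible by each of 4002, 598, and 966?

The integer must be a common multiple of 4002, 598, and 966, so a multiple of their LCM.
4002 = 2 × 3 × 23 × 29
598 = 2 × 13 × 23
966 = 2 × 3 × 7 × 23
LCM(4002, 598, 966) = 2 × 3 × 7 × 13 × 23 × 29 = 364182.
Smallest multiple of 364182 that is ≥ 2856670: ⌈2856670/364182⌉ × 364182 = 8 × 364182 = 2913456.

2913456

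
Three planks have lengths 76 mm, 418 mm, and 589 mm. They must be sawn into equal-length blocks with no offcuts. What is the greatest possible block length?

This is the greatest common divisor of 76, 418, and 589.
76 = 2^2 × 19
418 = 2 × 11 × 19
589 = 19 × 31
gcd(76, 418, 589) = 19.

19 mm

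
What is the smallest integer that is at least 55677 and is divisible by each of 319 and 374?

The integer must be a common multiple of 319 and 374, so a multiple of their LCM.
319 = 11 × 29
374 = 2 × 11 × 17
LCM(319, 374) = 2 × 11 × 17 × 29 = 10846.
Smallest multiple of 10846 that is ≥ 55677: ⌈55677/10846⌉ × 10846 = 6 × 10846 = 65076.

65076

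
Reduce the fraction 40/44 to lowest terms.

10/11

40 = 2^3 × 5
44 = 2^2 × 11
gcd(40, 44) = 2^2 = 4.
Divide numerator and denominator by 4: 40/44 = 10/11.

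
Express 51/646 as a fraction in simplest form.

3/38

51 = 3 × 17
646 = 2 × 17 × 19
gcd(51, 646) = 17.
Divide numerator and denominator by 17: 51/646 = 3/38.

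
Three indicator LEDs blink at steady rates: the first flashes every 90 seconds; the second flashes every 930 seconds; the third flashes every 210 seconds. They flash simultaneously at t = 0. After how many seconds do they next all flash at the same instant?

19530 seconds

We need the least common multiple of the intervals.
90 = 2 × 3^2 × 5
930 = 2 × 3 × 5 × 31
210 = 2 × 3 × 5 × 7
LCM(90, 930, 210) = 2 × 3^2 × 5 × 7 × 31 = 19530.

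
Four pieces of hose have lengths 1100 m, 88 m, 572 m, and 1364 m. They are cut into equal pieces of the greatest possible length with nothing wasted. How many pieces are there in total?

Piece length = gcd(1100, 88, 572, 1364).
1100 = 2^2 × 5^2 × 11
88 = 2^3 × 11
572 = 2^2 × 11 × 13
1364 = 2^2 × 11 × 31
gcd(1100, 88, 572, 1364) = 2^2 × 11 = 44.
Total pieces = 1100/44 + 88/44 + 572/44 + 1364/44 = 25 + 2 + 13 + 31 = 71.

71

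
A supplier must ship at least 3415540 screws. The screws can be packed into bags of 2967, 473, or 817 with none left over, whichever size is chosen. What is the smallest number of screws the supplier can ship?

The number of screws must be a common multiple of 2967, 473, and 817, so a multiple of their LCM.
2967 = 3 × 23 × 43
473 = 11 × 43
817 = 19 × 43
LCM(2967, 473, 817) = 3 × 11 × 19 × 23 × 43 = 620103.
Smallest multiple of 620103 that is ≥ 3415540: ⌈3415540/620103⌉ × 620103 = 6 × 620103 = 3720618.

3720618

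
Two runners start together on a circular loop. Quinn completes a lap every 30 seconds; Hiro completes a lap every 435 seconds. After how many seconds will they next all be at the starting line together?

870 seconds

They coincide at every common multiple of the periods; the first is the LCM.
30 = 2 × 3 × 5
435 = 3 × 5 × 29
LCM(30, 435) = 2 × 3 × 5 × 29 = 870.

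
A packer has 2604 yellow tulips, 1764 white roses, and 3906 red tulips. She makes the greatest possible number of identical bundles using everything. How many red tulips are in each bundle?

93

Number of bundles = gcd(2604, 1764, 3906).
2604 = 2^2 × 3 × 7 × 31
1764 = 2^2 × 3^2 × 7^2
3906 = 2 × 3^2 × 7 × 31
gcd(2604, 1764, 3906) = 2 × 3 × 7 = 42.
red tulips per bundle = 3906 / 42 = 93.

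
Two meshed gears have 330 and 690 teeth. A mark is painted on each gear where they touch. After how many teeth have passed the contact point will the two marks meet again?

7590 teeth

The first simultaneous occurrence is after LCM of the individual periods.
330 = 2 × 3 × 5 × 11
690 = 2 × 3 × 5 × 23
LCM(330, 690) = 2 × 3 × 5 × 11 × 23 = 7590.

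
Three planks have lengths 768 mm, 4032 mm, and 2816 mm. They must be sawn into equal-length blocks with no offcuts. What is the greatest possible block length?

64 mm

This is the greatest common divisor of 768, 4032, and 2816.
768 = 2^8 × 3
4032 = 2^6 × 3^2 × 7
2816 = 2^8 × 11
gcd(768, 4032, 2816) = 2^6 = 64.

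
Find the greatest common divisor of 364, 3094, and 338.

364 = 2^2 × 7 × 13
3094 = 2 × 7 × 13 × 17
338 = 2 × 13^2
gcd(364, 3094, 338) = 2 × 13 = 26.

26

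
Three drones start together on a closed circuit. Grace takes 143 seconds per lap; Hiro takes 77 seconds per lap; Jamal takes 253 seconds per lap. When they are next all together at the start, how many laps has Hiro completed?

All finish a whole number of cycles simultaneously at t = LCM of the periods.
143 = 11 × 13
77 = 7 × 11
253 = 11 × 23
LCM(143, 77, 253) = 7 × 11 × 13 × 23 = 23023.
Laps for period 77: 23023 / 77 = 299.

299 laps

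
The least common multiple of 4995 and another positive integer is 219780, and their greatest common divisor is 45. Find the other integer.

gcd × lcm = product of the two integers, so the other integer is (45 × 219780) / 4995 = 1980.

1980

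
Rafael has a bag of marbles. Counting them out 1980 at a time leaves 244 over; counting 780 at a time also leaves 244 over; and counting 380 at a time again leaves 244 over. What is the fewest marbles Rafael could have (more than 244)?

N − 244 must be a common multiple of 1980, 780, and 380.
1980 = 2^2 × 3^2 × 5 × 11
780 = 2^2 × 3 × 5 × 13
380 = 2^2 × 5 × 19
LCM(1980, 780, 380) = 2^2 × 3^2 × 5 × 11 × 13 × 19 = 489060.
Smallest N > 244 is LCM + 244 = 489060 + 244 = 489304.

489304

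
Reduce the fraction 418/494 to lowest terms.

418 = 2 × 11 × 19
494 = 2 × 13 × 19
gcd(418, 494) = 2 × 19 = 38.
Divide numerator and denominator by 38: 418/494 = 11/13.

11/13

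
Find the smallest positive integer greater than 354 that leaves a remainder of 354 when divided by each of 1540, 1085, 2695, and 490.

334534

N − 354 must be a common multiple of 1540, 1085, 2695, and 490.
1540 = 2^2 × 5 × 7 × 11
1085 = 5 × 7 × 31
2695 = 5 × 7^2 × 11
490 = 2 × 5 × 7^2
LCM(1540, 1085, 2695, 490) = 2^2 × 5 × 7^2 × 11 × 31 = 334180.
Smallest N > 354 is LCM + 354 = 334180 + 354 = 334534.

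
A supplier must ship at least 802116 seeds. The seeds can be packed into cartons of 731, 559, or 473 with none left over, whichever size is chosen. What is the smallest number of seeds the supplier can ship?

836264

The number of seeds must be a common multiple of 731, 559, and 473, so a multiple of their LCM.
731 = 17 × 43
559 = 13 × 43
473 = 11 × 43
LCM(731, 559, 473) = 11 × 13 × 17 × 43 = 104533.
Smallest multiple of 104533 that is ≥ 802116: ⌈802116/104533⌉ × 104533 = 8 × 104533 = 836264.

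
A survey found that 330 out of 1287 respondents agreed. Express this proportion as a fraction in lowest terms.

330 = 2 × 3 × 5 × 11
1287 = 3^2 × 11 × 13
gcd(330, 1287) = 3 × 11 = 33.
Divide numerator and denominator by 33: 330/1287 = 10/39.

10/39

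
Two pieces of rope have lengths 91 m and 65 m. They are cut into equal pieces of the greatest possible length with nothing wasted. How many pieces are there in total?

Piece length = gcd(91, 65).
91 = 7 × 13
65 = 5 × 13
gcd(91, 65) = 13.
Total pieces = 91/13 + 65/13 = 7 + 5 = 12.

12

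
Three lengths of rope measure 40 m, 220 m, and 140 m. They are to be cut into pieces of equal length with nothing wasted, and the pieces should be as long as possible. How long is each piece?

20 m

Each piece length must divide every original length, so the longest possible is gcd(40, 220, 140).
40 = 2^3 × 5
220 = 2^2 × 5 × 11
140 = 2^2 × 5 × 7
gcd(40, 220, 140) = 2^2 × 5 = 20.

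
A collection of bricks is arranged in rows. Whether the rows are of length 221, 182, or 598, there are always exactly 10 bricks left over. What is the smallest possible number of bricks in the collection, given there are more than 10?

N − 10 must be a common multiple of 221, 182, and 598.
221 = 13 × 17
182 = 2 × 7 × 13
598 = 2 × 13 × 23
LCM(221, 182, 598) = 2 × 7 × 13 × 17 × 23 = 71162.
Smallest N > 10 is LCM + 10 = 71162 + 10 = 71172.

71172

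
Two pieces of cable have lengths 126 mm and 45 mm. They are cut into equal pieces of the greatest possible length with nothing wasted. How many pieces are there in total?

Piece length = gcd(126, 45).
126 = 2 × 3^2 × 7
45 = 3^2 × 5
gcd(126, 45) = 3^2 = 9.
Total pieces = 126/9 + 45/9 = 14 + 5 = 19.

19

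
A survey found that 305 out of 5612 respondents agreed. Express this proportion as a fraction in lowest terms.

305 = 5 × 61
5612 = 2^2 × 23 × 61
gcd(305, 5612) = 61.
Divide numerator and denominator by 61: 305/5612 = 5/92.

5/92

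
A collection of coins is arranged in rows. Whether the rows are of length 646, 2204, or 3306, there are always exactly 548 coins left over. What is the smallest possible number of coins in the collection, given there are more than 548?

112952

N − 548 must be a common multiple of 646, 2204, and 3306.
646 = 2 × 17 × 19
2204 = 2^2 × 19 × 29
3306 = 2 × 3 × 19 × 29
LCM(646, 2204, 3306) = 2^2 × 3 × 17 × 19 × 29 = 112404.
Smallest N > 548 is LCM + 548 = 112404 + 548 = 112952.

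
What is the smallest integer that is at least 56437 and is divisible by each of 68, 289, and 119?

56644

The integer must be a common multiple of 68, 289, and 119, so a multiple of their LCM.
68 = 2^2 × 17
289 = 17^2
119 = 7 × 17
LCM(68, 289, 119) = 2^2 × 7 × 17^2 = 8092.
Smallest multiple of 8092 that is ≥ 56437: ⌈56437/8092⌉ × 8092 = 7 × 8092 = 56644.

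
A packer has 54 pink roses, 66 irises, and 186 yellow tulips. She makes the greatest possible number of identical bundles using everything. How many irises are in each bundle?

11

Number of bundles = gcd(54, 66, 186).
54 = 2 × 3^3
66 = 2 × 3 × 11
186 = 2 × 3 × 31
gcd(54, 66, 186) = 2 × 3 = 6.
irises per bundle = 66 / 6 = 11.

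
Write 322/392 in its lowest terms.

23/28

322 = 2 × 7 × 23
392 = 2^3 × 7^2
gcd(322, 392) = 2 × 7 = 14.
Divide numerator and denominator by 14: 322/392 = 23/28.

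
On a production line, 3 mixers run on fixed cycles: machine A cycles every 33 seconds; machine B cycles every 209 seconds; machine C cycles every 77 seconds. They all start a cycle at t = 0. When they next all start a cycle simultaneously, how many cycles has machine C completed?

57 cycles

The first common completion time is the LCM of the periods.
33 = 3 × 11
209 = 11 × 19
77 = 7 × 11
LCM(33, 209, 77) = 3 × 7 × 11 × 19 = 4389.
Cycles for period 77: 4389 / 77 = 57.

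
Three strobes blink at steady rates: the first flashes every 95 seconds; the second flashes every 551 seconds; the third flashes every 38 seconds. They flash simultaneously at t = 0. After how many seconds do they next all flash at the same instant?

The first simultaneous occurrence is after LCM of the individual periods.
95 = 5 × 19
551 = 19 × 29
38 = 2 × 19
LCM(95, 551, 38) = 2 × 5 × 19 × 29 = 5510.

5510 seconds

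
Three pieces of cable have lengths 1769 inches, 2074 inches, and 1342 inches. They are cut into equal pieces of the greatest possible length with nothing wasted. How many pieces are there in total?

Piece length = gcd(1769, 2074, 1342).
1769 = 29 × 61
2074 = 2 × 17 × 61
1342 = 2 × 11 × 61
gcd(1769, 2074, 1342) = 61.
Total pieces = 1769/61 + 2074/61 + 1342/61 = 29 + 34 + 22 = 85.

85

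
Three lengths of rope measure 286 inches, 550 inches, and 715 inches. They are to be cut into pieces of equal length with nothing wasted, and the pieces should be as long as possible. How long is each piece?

The greatest length dividing all of 286, 550, and 715 is their gcd.
286 = 2 × 11 × 13
550 = 2 × 5^2 × 11
715 = 5 × 11 × 13
gcd(286, 550, 715) = 11.

11 inches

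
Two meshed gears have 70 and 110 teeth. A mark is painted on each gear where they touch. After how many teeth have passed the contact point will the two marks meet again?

We need the least common multiple of the intervals.
70 = 2 × 5 × 7
110 = 2 × 5 × 11
LCM(70, 110) = 2 × 5 × 7 × 11 = 770.

770 teeth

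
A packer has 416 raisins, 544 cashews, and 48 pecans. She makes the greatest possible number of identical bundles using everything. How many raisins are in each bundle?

Number of bundles = gcd(416, 544, 48).
416 = 2^5 × 13
544 = 2^5 × 17
48 = 2^4 × 3
gcd(416, 544, 48) = 2^4 = 16.
raisins per bundle = 416 / 16 = 26.

26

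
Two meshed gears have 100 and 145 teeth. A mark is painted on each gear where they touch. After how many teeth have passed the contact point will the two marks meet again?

2900 teeth

We need the least common multiple of the intervals.
100 = 2^2 × 5^2
145 = 5 × 29
LCM(100, 145) = 2^2 × 5^2 × 29 = 2900.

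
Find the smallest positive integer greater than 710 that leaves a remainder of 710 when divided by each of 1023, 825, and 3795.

588935

N − 710 must be a common multiple of 1023, 825, and 3795.
1023 = 3 × 11 × 31
825 = 3 × 5^2 × 11
3795 = 3 × 5 × 11 × 23
LCM(1023, 825, 3795) = 3 × 5^2 × 11 × 23 × 31 = 588225.
Smallest N > 710 is LCM + 710 = 588225 + 710 = 588935.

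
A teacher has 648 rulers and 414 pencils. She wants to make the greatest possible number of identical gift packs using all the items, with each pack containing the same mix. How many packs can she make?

The pack count must divide each quantity, so the greatest is gcd(648, 414).
648 = 2^3 × 3^4
414 = 2 × 3^2 × 23
gcd(648, 414) = 2 × 3^2 = 18.

18 packs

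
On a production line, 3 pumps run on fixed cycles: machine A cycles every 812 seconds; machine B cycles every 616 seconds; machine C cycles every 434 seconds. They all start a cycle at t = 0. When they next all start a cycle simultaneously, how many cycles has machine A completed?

The first common completion time is the LCM of the periods.
812 = 2^2 × 7 × 29
616 = 2^3 × 7 × 11
434 = 2 × 7 × 31
LCM(812, 616, 434) = 2^3 × 7 × 11 × 29 × 31 = 553784.
Cycles for period 812: 553784 / 812 = 682.

682 cycles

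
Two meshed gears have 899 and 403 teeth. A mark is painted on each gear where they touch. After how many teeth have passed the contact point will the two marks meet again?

They coincide at every common multiple of the periods; the first is the LCM.
899 = 29 × 31
403 = 13 × 31
LCM(899, 403) = 13 × 29 × 31 = 11687.

11687 teeth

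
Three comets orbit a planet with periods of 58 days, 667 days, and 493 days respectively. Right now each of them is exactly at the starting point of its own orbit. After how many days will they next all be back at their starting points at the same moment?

The first simultaneous occurrence is after LCM of the individual periods.
58 = 2 × 29
667 = 23 × 29
493 = 17 × 29
LCM(58, 667, 493) = 2 × 17 × 23 × 29 = 22678.

22678 days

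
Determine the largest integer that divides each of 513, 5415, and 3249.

513 = 3^3 × 19
5415 = 3 × 5 × 19^2
3249 = 3^2 × 19^2
gcd(513, 5415, 3249) = 3 × 19 = 57.

57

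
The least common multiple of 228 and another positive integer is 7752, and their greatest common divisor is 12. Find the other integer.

gcd × lcm = product of the two integers, so the other integer is (12 × 7752) / 228 = 408.

408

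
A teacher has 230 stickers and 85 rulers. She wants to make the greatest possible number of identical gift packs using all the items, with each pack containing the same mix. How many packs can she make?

5 packs

The pack count must divide each quantity, so the greatest is gcd(230, 85).
230 = 2 × 5 × 23
85 = 5 × 17
gcd(230, 85) = 5.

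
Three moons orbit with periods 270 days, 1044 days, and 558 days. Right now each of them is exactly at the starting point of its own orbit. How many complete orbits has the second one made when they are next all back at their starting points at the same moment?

They are all back at their starting positions together after one LCM of the periods.
270 = 2 × 3^3 × 5
1044 = 2^2 × 3^2 × 29
558 = 2 × 3^2 × 31
LCM(270, 1044, 558) = 2^2 × 3^3 × 5 × 29 × 31 = 485460.
Orbits for period 1044: 485460 / 1044 = 465.

465 orbits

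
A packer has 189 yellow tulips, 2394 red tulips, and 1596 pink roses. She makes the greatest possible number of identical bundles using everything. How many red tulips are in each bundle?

114

Number of bundles = gcd(189, 2394, 1596).
189 = 3^3 × 7
2394 = 2 × 3^2 × 7 × 19
1596 = 2^2 × 3 × 7 × 19
gcd(189, 2394, 1596) = 3 × 7 = 21.
red tulips per bundle = 2394 / 21 = 114.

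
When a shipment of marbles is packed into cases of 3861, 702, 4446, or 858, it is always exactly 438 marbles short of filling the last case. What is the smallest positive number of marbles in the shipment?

Being 438 short of a full case of size k means N ≡ −438 (mod k), i.e. N + 438 is a multiple of each size.
3861 = 3^3 × 11 × 13
702 = 2 × 3^3 × 13
4446 = 2 × 3^2 × 13 × 19
858 = 2 × 3 × 11 × 13
LCM(3861, 702, 4446, 858) = 2 × 3^3 × 11 × 13 × 19 = 146718.
Smallest positive N is 146718 − 438 = 146280.

146280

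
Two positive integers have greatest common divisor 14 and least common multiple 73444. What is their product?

1028216

For any two positive integers, gcd × lcm = product = 14 × 73444 = 1028216.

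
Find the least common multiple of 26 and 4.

52

26 = 2 × 13
4 = 2^2
LCM(26, 4) = 2^2 × 13 = 52.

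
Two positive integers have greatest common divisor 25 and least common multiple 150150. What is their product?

3753750

For any two positive integers, gcd × lcm = product = 25 × 150150 = 3753750.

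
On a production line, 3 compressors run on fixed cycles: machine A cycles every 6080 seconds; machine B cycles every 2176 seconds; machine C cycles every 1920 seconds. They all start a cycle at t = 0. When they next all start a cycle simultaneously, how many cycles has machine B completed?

285 cycles

All finish a whole number of cycles simultaneously at t = LCM of the periods.
6080 = 2^6 × 5 × 19
2176 = 2^7 × 17
1920 = 2^7 × 3 × 5
LCM(6080, 2176, 1920) = 2^7 × 3 × 5 × 17 × 19 = 620160.
Cycles for period 2176: 620160 / 2176 = 285.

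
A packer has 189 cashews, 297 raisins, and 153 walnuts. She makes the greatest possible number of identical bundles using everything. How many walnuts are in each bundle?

Number of bundles = gcd(189, 297, 153).
189 = 3^3 × 7
297 = 3^3 × 11
153 = 3^2 × 17
gcd(189, 297, 153) = 3^2 = 9.
walnuts per bundle = 153 / 9 = 17.

17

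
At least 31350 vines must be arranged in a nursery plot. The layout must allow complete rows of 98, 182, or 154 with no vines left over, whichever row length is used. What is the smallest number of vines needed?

The number of vines must be a common multiple of 98, 182, and 154, so a multiple of their LCM.
98 = 2 × 7^2
182 = 2 × 7 × 13
154 = 2 × 7 × 11
LCM(98, 182, 154) = 2 × 7^2 × 11 × 13 = 14014.
Smallest multiple of 14014 that is ≥ 31350: ⌈31350/14014⌉ × 14014 = 3 × 14014 = 42042.

42042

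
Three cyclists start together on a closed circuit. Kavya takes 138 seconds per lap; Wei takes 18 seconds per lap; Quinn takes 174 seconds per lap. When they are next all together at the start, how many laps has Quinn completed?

The first common completion time is the LCM of the periods.
138 = 2 × 3 × 23
18 = 2 × 3^2
174 = 2 × 3 × 29
LCM(138, 18, 174) = 2 × 3^2 × 23 × 29 = 12006.
Laps for period 174: 12006 / 174 = 69.

69 laps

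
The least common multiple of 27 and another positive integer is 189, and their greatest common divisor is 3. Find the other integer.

21

gcd × lcm = product of the two integers, so the other integer is (3 × 189) / 27 = 21.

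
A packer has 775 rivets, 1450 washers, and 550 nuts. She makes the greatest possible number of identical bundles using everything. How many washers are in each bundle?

Number of bundles = gcd(775, 1450, 550).
775 = 5^2 × 31
1450 = 2 × 5^2 × 29
550 = 2 × 5^2 × 11
gcd(775, 1450, 550) = 5^2 = 25.
washers per bundle = 1450 / 25 = 58.

58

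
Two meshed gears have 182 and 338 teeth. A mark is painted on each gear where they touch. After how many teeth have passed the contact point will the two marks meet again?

2366 teeth

We need the least common multiple of the intervals.
182 = 2 × 7 × 13
338 = 2 × 13^2
LCM(182, 338) = 2 × 7 × 13^2 = 2366.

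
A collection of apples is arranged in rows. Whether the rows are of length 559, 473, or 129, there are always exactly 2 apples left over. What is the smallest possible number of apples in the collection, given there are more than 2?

N − 2 must be a common multiple of 559, 473, and 129.
559 = 13 × 43
473 = 11 × 43
129 = 3 × 43
LCM(559, 473, 129) = 3 × 11 × 13 × 43 = 18447.
Smallest N > 2 is LCM + 2 = 18447 + 2 = 18449.

18449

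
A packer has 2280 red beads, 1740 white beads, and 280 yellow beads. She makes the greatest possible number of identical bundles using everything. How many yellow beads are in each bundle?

Number of bundles = gcd(2280, 1740, 280).
2280 = 2^3 × 3 × 5 × 19
1740 = 2^2 × 3 × 5 × 29
280 = 2^3 × 5 × 7
gcd(2280, 1740, 280) = 2^2 × 5 = 20.
yellow beads per bundle = 280 / 20 = 14.

14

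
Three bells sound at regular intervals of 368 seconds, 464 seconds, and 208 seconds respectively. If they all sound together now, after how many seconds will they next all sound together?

The first simultaneous occurrence is after LCM of the individual periods.
368 = 2^4 × 23
464 = 2^4 × 29
208 = 2^4 × 13
LCM(368, 464, 208) = 2^4 × 13 × 23 × 29 = 138736.

138736 seconds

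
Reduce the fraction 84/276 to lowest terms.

7/23

84 = 2^2 × 3 × 7
276 = 2^2 × 3 × 23
gcd(84, 276) = 2^2 × 3 = 12.
Divide numerator and denominator by 12: 84/276 = 7/23.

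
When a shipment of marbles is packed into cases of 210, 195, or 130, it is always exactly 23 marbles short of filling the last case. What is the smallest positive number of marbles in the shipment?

Being 23 short of a full case of size k means N ≡ −23 (mod k), i.e. N + 23 is a multiple of each size.
210 = 2 × 3 × 5 × 7
195 = 3 × 5 × 13
130 = 2 × 5 × 13
LCM(210, 195, 130) = 2 × 3 × 5 × 7 × 13 = 2730.
Smallest positive N is 2730 − 23 = 2707.

2707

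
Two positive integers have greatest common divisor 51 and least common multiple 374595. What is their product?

For any two positive integers, gcd × lcm = product = 51 × 374595 = 19104345.

19104345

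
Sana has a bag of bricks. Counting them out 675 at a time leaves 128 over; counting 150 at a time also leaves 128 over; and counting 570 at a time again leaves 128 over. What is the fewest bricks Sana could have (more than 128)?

25778

N − 128 must be a common multiple of 675, 150, and 570.
675 = 3^3 × 5^2
150 = 2 × 3 × 5^2
570 = 2 × 3 × 5 × 19
LCM(675, 150, 570) = 2 × 3^3 × 5^2 × 19 = 25650.
Smallest N > 128 is LCM + 128 = 25650 + 128 = 25778.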